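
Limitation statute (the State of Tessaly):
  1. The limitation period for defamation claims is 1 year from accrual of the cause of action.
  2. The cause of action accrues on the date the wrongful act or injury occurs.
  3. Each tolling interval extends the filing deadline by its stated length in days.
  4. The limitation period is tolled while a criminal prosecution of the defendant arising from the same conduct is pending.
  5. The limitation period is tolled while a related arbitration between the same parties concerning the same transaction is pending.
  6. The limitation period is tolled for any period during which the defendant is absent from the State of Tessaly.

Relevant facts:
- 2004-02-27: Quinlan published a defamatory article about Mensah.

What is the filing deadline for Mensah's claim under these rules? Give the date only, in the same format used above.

2005-02-27

The limitation period began to run on 2004-02-27.
The untolled deadline — 1 year after 2004-02-27 — is 2005-02-27.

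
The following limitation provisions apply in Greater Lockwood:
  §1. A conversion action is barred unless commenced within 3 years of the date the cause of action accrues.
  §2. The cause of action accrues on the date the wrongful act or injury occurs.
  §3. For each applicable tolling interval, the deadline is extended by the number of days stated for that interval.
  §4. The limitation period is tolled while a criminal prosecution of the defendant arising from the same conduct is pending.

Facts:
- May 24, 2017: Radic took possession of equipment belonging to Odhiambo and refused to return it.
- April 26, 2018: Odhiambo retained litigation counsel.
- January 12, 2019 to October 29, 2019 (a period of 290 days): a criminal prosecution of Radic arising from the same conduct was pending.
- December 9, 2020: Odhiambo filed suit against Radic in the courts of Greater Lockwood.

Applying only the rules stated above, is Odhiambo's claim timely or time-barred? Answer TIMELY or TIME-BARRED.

TIMELY

The limitation period began to run on May 24, 2017.
3 years from May 24, 2017 is May 24, 2020.
The pending criminal prosecution from January 12, 2019 to October 29, 2019 tolled the period for 290 days, extending the deadline to March 10, 2021.
Nothing else in the chronology tolls or restarts the period.
Filing on December 9, 2020 beat the March 10, 2021 deadline — the action is timely.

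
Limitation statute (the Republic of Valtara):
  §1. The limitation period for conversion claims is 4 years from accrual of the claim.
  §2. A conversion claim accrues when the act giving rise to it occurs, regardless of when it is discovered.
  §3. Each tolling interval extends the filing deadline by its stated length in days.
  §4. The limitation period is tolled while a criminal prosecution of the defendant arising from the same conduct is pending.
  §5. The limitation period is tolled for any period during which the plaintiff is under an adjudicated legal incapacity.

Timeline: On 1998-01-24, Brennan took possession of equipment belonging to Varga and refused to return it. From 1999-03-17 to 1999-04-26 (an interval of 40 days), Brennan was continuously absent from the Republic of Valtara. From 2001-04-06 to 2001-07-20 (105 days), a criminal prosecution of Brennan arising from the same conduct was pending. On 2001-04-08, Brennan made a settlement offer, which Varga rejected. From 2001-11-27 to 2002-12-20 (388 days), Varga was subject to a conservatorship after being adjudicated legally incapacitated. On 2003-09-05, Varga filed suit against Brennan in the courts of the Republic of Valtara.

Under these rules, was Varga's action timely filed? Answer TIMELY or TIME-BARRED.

The claim accrued on 1998-01-24, when the wrongful act occurred.
4 years from 1998-01-24 is 2002-01-24.
Because the pending criminal prosecution ran from 2001-04-06 to 2001-07-20, the deadline is extended by 105 days to 2002-05-09.
The plaintiff's legal incapacity from 2001-11-27 to 2002-12-20 tolled the period for 388 days, extending the deadline to 2003-06-01.
Although the defendant's absence ran from 1999-03-17 to 1999-04-26, the stated rules do not make that a tolling event, so it is disregarded.
Nothing else in the chronology tolls or restarts the period.
Filing on 2003-09-05 missed the 2003-06-01 deadline — the action is time-barred.

TIME-BARRED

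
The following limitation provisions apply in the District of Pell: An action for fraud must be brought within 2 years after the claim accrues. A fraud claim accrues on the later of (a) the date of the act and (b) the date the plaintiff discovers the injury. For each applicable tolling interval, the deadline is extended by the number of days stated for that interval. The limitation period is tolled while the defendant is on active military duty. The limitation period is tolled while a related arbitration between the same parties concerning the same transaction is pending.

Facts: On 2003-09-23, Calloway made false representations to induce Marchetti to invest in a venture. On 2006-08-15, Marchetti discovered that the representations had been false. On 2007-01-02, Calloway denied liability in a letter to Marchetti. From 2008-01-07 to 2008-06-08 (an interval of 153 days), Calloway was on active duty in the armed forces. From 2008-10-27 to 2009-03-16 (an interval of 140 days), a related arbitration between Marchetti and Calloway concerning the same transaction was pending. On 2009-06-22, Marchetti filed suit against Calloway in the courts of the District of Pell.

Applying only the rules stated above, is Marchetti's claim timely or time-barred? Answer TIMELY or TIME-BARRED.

Taking the later of the act (2003-09-23) and discovery (2006-08-15), the claim accrued on 2006-08-15.
The untolled deadline — 2 years after 2006-08-15 — is 2008-08-15.
Because the defendant's active military service ran from 2008-01-07 to 2008-06-08, the deadline is extended by 153 days to 2009-01-15.
The pending related arbitration from 2008-10-27 to 2009-03-16 tolled the period for 140 days, extending the deadline to 2009-06-04.
Nothing else in the chronology tolls or restarts the period.
Filing on 2009-06-22 missed the 2009-06-04 deadline — the action is time-barred.

TIME-BARRED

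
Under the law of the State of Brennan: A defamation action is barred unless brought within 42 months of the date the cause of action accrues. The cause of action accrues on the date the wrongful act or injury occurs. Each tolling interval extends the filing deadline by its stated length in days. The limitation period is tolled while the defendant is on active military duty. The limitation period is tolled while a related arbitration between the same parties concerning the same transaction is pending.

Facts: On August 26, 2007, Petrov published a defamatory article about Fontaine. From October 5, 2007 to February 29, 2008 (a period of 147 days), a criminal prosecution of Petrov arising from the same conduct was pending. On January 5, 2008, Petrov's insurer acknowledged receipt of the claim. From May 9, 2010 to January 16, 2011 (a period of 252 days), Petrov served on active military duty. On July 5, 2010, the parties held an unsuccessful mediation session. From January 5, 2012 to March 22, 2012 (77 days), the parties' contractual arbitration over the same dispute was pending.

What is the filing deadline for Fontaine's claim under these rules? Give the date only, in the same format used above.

November 5, 2011

The claim accrued on August 26, 2007, when the wrongful act occurred.
The untolled deadline — 42 months after August 26, 2007 — is February 26, 2011.
Because the defendant's active military service ran from May 9, 2010 to January 16, 2011, the deadline is extended by 252 days to November 5, 2011.
The pending related arbitration from January 5, 2012 to March 22, 2012 began after the period had already run on November 5, 2011, so it has no tolling effect.
No stated provision tolls the period for a criminal prosecution, so the interval from October 5, 2007 to February 29, 2008 has no effect on the deadline.
Nothing else in the chronology tolls or restarts the period.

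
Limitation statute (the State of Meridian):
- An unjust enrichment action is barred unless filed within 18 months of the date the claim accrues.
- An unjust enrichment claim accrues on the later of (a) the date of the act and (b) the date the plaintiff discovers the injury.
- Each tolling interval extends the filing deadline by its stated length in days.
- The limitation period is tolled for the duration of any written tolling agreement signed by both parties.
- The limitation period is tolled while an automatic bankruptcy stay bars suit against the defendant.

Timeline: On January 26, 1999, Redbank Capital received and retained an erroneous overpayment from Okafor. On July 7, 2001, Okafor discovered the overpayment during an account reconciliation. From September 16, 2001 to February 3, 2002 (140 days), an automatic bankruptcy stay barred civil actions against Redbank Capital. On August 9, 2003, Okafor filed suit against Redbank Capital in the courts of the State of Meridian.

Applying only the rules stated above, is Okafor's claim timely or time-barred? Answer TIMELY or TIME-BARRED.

TIME-BARRED

Because discovery on July 7, 2001 post-dates the January 26, 1999 act, accrual under the later-of rule falls on July 7, 2001.
Adding the 18 months base period to July 7, 2001 gives a deadline of January 7, 2003, before any tolling.
The period was tolled for 140 days by the automatic bankruptcy stay (September 16, 2001 to February 3, 2002), pushing the deadline to May 27, 2003.
Filing on August 9, 2003 missed the May 27, 2003 deadline — the action is time-barred.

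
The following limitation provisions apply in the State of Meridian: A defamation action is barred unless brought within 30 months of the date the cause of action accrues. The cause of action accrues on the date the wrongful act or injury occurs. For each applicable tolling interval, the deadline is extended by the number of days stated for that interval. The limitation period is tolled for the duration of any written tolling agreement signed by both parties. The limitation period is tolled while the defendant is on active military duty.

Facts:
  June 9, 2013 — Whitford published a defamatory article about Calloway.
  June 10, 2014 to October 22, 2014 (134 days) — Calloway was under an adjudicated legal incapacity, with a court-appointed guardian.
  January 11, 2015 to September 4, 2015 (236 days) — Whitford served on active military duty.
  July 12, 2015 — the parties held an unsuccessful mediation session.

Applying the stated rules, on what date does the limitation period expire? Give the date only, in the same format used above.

August 1, 2016

The cause of action accrued on June 9, 2013, the date of the act.
Adding the 30 months base period to June 9, 2013 gives a deadline of December 9, 2015, before any tolling.
The defendant's active military service from January 11, 2015 to September 4, 2015 tolled the period for 236 days, extending the deadline to August 1, 2016.
The plaintiff's legal incapacity from June 10, 2014 to October 22, 2014 does not toll the period, because no stated rule makes the plaintiff's incapacity a tolling event.
None of the other events listed affects the running of the period under the stated rules.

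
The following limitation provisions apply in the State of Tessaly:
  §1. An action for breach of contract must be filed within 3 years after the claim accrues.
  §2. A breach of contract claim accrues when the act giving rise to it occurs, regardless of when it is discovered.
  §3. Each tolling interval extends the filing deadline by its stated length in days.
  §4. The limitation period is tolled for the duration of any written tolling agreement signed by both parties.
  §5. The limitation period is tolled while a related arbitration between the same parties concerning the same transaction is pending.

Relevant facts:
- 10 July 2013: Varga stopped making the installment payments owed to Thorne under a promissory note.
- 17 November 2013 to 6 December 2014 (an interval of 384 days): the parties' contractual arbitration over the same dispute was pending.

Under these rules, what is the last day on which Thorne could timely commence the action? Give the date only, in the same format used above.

29 July 2017

The claim accrued on 10 July 2013, when the wrongful act occurred.
3 years from 10 July 2013 is 10 July 2016.
Because the pending related arbitration ran from 17 November 2013 to 6 December 2014, the deadline is extended by 384 days to 29 July 2017.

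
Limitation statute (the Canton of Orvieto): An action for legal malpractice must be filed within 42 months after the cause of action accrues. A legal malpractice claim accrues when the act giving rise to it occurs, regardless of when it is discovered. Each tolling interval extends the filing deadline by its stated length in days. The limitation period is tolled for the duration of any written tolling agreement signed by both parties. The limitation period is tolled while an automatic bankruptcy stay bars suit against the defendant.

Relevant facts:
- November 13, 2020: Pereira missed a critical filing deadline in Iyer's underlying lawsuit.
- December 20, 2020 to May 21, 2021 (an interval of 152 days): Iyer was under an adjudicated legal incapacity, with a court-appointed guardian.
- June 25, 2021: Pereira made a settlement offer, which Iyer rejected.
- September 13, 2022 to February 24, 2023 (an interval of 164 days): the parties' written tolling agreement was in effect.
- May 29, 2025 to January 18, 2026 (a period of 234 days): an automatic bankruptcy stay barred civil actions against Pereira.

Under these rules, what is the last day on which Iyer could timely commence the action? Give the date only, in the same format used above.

The cause of action accrued on November 13, 2020, the date of the act.
Adding the 42 months base period to November 13, 2020 gives a deadline of May 13, 2024, before any tolling.
The period was tolled for 164 days by the written tolling agreement (September 13, 2022 to February 24, 2023), pushing the deadline to October 24, 2024.
By the time the automatic bankruptcy stay began on May 29, 2025, the limitation period had already expired on October 24, 2024; that interval cannot revive it.
No stated provision tolls the period for the plaintiff's incapacity, so the interval from December 20, 2020 to May 21, 2021 has no effect on the deadline.
Nothing else in the chronology tolls or restarts the period.

October 24, 2024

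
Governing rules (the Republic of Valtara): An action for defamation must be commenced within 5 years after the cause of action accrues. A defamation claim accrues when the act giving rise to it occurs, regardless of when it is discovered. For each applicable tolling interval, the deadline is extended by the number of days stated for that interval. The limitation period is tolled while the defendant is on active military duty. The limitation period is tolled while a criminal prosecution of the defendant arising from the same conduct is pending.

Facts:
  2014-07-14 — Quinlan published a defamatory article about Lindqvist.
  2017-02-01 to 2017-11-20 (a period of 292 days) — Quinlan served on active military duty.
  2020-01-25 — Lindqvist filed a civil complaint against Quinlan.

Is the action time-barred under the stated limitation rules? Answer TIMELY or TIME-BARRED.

The limitation period began to run on 2014-07-14.
The untolled deadline — 5 years after 2014-07-14 — is 2019-07-14.
Because the defendant's active military service ran from 2017-02-01 to 2017-11-20, the deadline is extended by 292 days to 2020-05-01.
Lindqvist filed on 2020-01-25, before the 2020-05-01 deadline, so the action is timely.

TIMELY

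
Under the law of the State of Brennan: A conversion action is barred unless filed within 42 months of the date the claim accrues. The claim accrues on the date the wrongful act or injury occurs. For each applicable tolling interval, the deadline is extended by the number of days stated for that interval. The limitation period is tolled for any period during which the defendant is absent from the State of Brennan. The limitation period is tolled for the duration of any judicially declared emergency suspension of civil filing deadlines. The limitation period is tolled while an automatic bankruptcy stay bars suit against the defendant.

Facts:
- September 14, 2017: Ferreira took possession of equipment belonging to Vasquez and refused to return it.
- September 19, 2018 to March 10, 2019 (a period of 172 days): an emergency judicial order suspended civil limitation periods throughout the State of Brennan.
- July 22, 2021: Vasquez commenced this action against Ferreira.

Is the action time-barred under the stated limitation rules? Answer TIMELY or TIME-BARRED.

The claim accrued on September 14, 2017, when the wrongful act occurred.
The untolled deadline — 42 months after September 14, 2017 — is March 14, 2021.
The period was tolled for 172 days by the emergency suspension of filing deadlines (September 19, 2018 to March 10, 2019), pushing the deadline to September 2, 2021.
Vasquez filed on July 22, 2021, before the September 2, 2021 deadline, so the action is timely.

TIMELY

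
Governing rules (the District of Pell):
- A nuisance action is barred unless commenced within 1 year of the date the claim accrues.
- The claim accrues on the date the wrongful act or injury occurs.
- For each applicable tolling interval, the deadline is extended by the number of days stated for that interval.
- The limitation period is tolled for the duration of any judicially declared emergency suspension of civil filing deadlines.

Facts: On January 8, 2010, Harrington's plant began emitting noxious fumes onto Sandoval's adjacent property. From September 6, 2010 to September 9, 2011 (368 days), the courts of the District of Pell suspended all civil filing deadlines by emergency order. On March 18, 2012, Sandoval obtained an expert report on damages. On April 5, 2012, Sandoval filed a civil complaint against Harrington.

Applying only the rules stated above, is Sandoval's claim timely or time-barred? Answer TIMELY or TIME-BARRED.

The claim accrued on January 8, 2010, when the wrongful act occurred.
The untolled deadline — 1 year after January 8, 2010 — is January 8, 2011.
The period was tolled for 368 days by the emergency suspension of filing deadlines (September 6, 2010 to September 9, 2011), pushing the deadline to January 11, 2012.
Nothing else in the chronology tolls or restarts the period.
Sandoval filed on April 5, 2012, after the January 11, 2012 deadline, so the action is time-barred.

TIME-BARRED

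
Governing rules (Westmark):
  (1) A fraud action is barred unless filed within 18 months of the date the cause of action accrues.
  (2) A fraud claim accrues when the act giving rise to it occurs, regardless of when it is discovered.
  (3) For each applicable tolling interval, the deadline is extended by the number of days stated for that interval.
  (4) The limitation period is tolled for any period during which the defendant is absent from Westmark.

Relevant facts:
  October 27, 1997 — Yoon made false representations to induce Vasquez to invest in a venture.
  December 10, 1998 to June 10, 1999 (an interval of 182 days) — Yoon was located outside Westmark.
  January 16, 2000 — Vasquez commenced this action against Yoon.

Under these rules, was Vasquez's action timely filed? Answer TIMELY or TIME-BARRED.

TIME-BARRED

The limitation period began to run on October 27, 1997.
Adding the 18 months base period to October 27, 1997 gives a deadline of April 27, 1999, before any tolling.
The defendant's absence from the jurisdiction from December 10, 1998 to June 10, 1999 tolled the period for 182 days, extending the deadline to October 26, 1999.
The January 16, 2000 filing falls after the October 26, 1999 deadline; the claim is time-barred.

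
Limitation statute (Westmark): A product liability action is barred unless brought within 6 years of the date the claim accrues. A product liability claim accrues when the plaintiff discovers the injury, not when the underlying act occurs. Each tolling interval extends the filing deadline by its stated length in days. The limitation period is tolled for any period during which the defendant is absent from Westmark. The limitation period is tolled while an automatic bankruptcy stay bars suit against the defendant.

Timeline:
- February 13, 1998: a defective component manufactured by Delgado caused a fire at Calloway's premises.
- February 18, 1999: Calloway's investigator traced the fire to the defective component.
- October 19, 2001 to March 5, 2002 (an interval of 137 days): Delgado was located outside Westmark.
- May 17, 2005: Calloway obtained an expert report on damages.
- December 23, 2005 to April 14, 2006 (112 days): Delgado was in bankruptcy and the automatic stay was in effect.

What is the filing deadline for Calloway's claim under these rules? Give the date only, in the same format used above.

Accrual is tied to discovery, so the period began on February 18, 1999 rather than on February 13, 1998 when the act occurred.
Adding the 6 years base period to February 18, 1999 gives a deadline of February 18, 2005, before any tolling.
Because the defendant's absence from the jurisdiction ran from October 19, 2001 to March 5, 2002, the deadline is extended by 137 days to July 5, 2005.
The automatic bankruptcy stay from December 23, 2005 to April 14, 2006 began after the period had already run on July 5, 2005, so it has no tolling effect.
The other events in the timeline have no effect on the limitation period under the stated rules.

July 5, 2005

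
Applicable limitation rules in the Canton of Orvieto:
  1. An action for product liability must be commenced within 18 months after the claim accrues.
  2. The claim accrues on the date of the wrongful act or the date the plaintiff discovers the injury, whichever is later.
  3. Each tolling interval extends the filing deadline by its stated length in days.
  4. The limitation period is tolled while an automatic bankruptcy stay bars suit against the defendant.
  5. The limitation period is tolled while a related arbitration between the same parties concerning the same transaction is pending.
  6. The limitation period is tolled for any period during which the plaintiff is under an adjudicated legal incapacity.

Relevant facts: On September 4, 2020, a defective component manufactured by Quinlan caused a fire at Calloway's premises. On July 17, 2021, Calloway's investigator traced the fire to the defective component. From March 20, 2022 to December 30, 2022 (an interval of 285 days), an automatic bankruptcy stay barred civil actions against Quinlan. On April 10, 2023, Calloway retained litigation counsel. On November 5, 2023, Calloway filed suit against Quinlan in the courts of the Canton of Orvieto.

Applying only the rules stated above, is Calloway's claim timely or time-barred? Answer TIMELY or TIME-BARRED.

Taking the later of the act (September 4, 2020) and discovery (July 17, 2021), the claim accrued on July 17, 2021.
Adding the 18 months base period to July 17, 2021 gives a deadline of January 17, 2023, before any tolling.
Because the automatic bankruptcy stay ran from March 20, 2022 to December 30, 2022, the deadline is extended by 285 days to October 29, 2023.
The other events in the timeline have no effect on the limitation period under the stated rules.
Calloway filed on November 5, 2023, after the October 29, 2023 deadline, so the action is time-barred.

TIME-BARRED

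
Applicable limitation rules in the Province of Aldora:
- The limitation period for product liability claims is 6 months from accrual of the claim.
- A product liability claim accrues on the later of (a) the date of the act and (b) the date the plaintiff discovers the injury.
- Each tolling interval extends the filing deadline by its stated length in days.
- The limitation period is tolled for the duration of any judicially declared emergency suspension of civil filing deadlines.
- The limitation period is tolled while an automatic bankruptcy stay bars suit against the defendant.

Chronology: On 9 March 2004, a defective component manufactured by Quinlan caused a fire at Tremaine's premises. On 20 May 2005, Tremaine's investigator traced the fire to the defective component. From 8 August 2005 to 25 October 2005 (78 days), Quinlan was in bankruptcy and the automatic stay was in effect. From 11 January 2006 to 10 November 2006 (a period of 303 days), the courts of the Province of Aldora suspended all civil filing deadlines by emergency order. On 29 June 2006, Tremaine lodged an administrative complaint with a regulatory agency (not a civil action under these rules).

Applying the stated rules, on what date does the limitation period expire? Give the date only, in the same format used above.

6 December 2006

The claim accrued on 20 May 2005 — the later of the 9 March 2004 act and the 20 May 2005 discovery.
Adding the 6 months base period to 20 May 2005 gives a deadline of 20 November 2005, before any tolling.
The period was tolled for 78 days by the automatic bankruptcy stay (8 August 2005 to 25 October 2005), pushing the deadline to 6 February 2006.
The period was tolled for 303 days by the emergency suspension of filing deadlines (11 January 2006 to 10 November 2006), pushing the deadline to 6 December 2006.
None of the other events listed affects the running of the period under the stated rules.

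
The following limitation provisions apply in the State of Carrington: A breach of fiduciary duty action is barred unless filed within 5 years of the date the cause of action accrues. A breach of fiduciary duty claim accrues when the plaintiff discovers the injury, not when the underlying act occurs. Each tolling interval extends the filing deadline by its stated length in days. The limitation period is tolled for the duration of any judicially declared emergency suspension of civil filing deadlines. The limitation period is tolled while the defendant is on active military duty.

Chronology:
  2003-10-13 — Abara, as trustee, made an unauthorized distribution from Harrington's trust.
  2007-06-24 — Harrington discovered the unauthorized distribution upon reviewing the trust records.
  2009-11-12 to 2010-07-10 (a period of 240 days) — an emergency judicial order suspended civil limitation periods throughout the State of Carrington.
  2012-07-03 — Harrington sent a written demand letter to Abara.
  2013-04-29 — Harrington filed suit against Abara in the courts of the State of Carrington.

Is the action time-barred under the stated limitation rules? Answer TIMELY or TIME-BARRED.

TIME-BARRED

Accrual is tied to discovery, so the period began on 2007-06-24 rather than on 2003-10-13 when the act occurred.
5 years from 2007-06-24 is 2012-06-24.
The emergency suspension of filing deadlines from 2009-11-12 to 2010-07-10 tolled the period for 240 days, extending the deadline to 2013-02-19.
None of the other events listed affects the running of the period under the stated rules.
Harrington filed on 2013-04-29, after the 2013-02-19 deadline, so the action is time-barred.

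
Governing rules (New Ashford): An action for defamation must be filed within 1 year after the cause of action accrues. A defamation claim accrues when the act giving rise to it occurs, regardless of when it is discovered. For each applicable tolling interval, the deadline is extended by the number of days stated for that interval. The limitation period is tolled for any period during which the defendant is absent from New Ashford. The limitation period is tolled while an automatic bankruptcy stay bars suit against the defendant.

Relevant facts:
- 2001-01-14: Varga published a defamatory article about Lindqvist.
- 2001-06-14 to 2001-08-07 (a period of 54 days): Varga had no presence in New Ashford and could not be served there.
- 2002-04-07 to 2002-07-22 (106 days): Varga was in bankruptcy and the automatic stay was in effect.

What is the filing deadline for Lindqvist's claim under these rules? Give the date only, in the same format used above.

The cause of action accrued on 2001-01-14, the date of the act.
The untolled deadline — 1 year after 2001-01-14 — is 2002-01-14.
The defendant's absence from the jurisdiction from 2001-06-14 to 2001-08-07 tolled the period for 54 days, extending the deadline to 2002-03-09.
The automatic bankruptcy stay starting 2002-04-07 came too late — the period had run on 2002-03-09 — and so does not extend the deadline.

2002-03-09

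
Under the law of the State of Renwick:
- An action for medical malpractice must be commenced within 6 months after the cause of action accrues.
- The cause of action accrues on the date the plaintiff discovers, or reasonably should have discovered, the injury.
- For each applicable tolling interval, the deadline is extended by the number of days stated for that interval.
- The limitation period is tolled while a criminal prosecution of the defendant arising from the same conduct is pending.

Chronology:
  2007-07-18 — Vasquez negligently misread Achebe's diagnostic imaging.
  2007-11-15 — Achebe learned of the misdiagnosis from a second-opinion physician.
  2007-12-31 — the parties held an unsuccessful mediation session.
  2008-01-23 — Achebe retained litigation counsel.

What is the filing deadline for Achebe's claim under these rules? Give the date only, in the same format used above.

2008-05-15

Accrual is tied to discovery, so the period began on 2007-11-15 rather than on 2007-07-18 when the act occurred.
The untolled deadline — 6 months after 2007-11-15 — is 2008-05-15.
Nothing else in the chronology tolls or restarts the period.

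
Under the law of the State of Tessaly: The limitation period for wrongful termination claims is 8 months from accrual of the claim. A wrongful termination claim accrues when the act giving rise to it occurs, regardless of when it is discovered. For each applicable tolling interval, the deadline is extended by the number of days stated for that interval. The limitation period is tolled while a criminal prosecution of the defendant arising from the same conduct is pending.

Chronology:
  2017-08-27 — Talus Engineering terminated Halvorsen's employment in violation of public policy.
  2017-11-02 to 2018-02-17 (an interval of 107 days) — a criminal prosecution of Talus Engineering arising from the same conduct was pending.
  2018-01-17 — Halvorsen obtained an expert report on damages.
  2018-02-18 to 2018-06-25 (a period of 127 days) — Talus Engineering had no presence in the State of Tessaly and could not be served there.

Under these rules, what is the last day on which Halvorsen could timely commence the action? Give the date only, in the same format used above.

The claim accrued on 2017-08-27, the date of the act.
The untolled deadline — 8 months after 2017-08-27 — is 2018-04-27.
The period was tolled for 107 days by the pending criminal prosecution (2017-11-02 to 2018-02-17), pushing the deadline to 2018-08-12.
No stated provision tolls the period for the defendant's absence, so the interval from 2018-02-18 to 2018-06-25 has no effect on the deadline.
Nothing else in the chronology tolls or restarts the period.

2018-08-12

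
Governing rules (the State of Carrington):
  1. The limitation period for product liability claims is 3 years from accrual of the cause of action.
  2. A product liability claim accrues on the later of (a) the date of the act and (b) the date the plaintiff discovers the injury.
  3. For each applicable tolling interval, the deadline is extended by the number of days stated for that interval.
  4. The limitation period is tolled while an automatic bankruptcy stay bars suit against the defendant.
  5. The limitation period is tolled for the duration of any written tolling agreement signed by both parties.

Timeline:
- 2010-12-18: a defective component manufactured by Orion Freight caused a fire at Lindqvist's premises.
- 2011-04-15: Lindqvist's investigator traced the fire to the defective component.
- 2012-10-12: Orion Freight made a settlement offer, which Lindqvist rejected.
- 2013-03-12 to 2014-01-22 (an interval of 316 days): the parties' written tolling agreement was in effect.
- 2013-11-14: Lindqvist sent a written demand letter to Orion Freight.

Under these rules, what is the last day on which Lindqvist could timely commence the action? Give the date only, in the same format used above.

2015-02-25

Because discovery on 2011-04-15 post-dates the 2010-12-18 act, accrual under the later-of rule falls on 2011-04-15.
3 years from 2011-04-15 is 2014-04-15.
Because the written tolling agreement ran from 2013-03-12 to 2014-01-22, the deadline is extended by 316 days to 2015-02-25.
None of the other events listed affects the running of the period under the stated rules.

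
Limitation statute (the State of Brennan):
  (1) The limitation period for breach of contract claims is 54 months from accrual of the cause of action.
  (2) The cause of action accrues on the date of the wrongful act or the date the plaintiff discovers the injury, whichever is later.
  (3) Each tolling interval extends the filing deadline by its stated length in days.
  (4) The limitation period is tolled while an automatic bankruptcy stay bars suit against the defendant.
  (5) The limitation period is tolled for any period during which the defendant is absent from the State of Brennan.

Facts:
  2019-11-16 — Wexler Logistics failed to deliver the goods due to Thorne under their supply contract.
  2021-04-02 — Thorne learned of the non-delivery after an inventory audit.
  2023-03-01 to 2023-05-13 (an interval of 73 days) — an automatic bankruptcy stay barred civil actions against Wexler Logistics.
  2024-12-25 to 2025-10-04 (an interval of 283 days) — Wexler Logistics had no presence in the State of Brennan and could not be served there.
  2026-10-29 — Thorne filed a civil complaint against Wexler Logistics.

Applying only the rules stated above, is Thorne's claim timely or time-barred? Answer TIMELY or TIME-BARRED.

Taking the later of the act (2019-11-16) and discovery (2021-04-02), the claim accrued on 2021-04-02.
Adding the 54 months base period to 2021-04-02 gives a deadline of 2025-10-02, before any tolling.
The automatic bankruptcy stay from 2023-03-01 to 2023-05-13 tolled the period for 73 days, extending the deadline to 2025-12-14.
The period was tolled for 283 days by the defendant's absence from the jurisdiction (2024-12-25 to 2025-10-04), pushing the deadline to 2026-09-23.
The 2026-10-29 filing falls after the 2026-09-23 deadline; the claim is time-barred.

TIME-BARRED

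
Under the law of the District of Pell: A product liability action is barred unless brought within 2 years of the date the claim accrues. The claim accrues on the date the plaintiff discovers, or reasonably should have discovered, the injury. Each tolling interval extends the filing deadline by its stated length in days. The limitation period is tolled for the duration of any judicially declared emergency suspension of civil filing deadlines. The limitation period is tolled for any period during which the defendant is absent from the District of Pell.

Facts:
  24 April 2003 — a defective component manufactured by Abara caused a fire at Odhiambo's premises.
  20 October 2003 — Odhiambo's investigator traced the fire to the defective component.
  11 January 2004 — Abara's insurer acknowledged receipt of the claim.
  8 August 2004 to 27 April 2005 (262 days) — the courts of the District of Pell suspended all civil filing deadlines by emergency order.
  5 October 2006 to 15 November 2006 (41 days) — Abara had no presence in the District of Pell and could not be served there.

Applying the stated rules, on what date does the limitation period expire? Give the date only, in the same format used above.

Under the discovery rule, the claim accrued on 20 October 2003, when Odhiambo discovered the injury — not on the 24 April 2003 date of the underlying act.
2 years from 20 October 2003 is 20 October 2005.
The period was tolled for 262 days by the emergency suspension of filing deadlines (8 August 2004 to 27 April 2005), pushing the deadline to 9 July 2006.
The defendant's absence from the jurisdiction starting 5 October 2006 came too late — the period had run on 9 July 2006 — and so does not extend the deadline.
The other events in the timeline have no effect on the limitation period under the stated rules.

9 July 2006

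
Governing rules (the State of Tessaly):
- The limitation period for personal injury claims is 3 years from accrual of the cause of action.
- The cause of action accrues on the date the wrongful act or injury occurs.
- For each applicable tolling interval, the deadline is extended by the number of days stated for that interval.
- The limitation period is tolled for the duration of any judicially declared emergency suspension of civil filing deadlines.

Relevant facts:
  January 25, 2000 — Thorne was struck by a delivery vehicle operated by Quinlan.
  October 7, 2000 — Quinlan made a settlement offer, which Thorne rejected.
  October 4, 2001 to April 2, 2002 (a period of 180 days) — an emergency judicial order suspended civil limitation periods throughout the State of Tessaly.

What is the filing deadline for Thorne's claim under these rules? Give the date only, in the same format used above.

July 24, 2003

The cause of action accrued on January 25, 2000, the date of the act.
Adding the 3 years base period to January 25, 2000 gives a deadline of January 25, 2003, before any tolling.
Because the emergency suspension of filing deadlines ran from October 4, 2001 to April 2, 2002, the deadline is extended by 180 days to July 24, 2003.
None of the other events listed affects the running of the period under the stated rules.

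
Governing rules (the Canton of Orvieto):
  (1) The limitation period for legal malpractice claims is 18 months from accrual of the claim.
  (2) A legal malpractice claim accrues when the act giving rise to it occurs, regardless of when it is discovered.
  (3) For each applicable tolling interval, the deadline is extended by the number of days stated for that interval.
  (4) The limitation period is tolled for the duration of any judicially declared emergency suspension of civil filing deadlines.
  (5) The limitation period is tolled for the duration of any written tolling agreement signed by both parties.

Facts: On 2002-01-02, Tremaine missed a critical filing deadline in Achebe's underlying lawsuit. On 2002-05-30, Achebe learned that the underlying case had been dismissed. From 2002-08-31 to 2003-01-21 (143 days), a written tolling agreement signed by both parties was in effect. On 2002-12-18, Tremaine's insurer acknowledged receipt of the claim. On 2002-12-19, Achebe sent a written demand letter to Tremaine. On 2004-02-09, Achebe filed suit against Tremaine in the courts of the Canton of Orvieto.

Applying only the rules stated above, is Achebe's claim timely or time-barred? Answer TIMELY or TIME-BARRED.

TIME-BARRED

Accrual is governed by the date of the act, so the period began to run on 2002-01-02; the later discovery on 2002-05-30 is irrelevant under the stated rule.
Adding the 18 months base period to 2002-01-02 gives a deadline of 2003-07-02, before any tolling.
The written tolling agreement from 2002-08-31 to 2003-01-21 tolled the period for 143 days, extending the deadline to 2003-11-22.
The other events in the timeline have no effect on the limitation period under the stated rules.
Filing on 2004-02-09 missed the 2003-11-22 deadline — the action is time-barred.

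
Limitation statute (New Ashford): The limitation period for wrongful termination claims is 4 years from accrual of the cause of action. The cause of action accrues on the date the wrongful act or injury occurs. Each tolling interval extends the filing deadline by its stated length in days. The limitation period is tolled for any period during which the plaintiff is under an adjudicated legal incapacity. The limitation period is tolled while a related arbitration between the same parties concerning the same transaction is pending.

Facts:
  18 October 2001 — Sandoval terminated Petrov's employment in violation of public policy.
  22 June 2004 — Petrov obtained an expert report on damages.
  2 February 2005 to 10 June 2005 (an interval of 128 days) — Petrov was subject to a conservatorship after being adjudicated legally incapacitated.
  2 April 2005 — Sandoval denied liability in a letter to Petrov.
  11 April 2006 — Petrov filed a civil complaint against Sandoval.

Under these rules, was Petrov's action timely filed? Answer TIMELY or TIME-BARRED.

TIME-BARRED

The claim accrued on 18 October 2001, when the wrongful act occurred.
4 years from 18 October 2001 is 18 October 2005.
The period was tolled for 128 days by the plaintiff's legal incapacity (2 February 2005 to 10 June 2005), pushing the deadline to 23 February 2006.
The other events in the timeline have no effect on the limitation period under the stated rules.
Filing on 11 April 2006 missed the 23 February 2006 deadline — the action is time-barred.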